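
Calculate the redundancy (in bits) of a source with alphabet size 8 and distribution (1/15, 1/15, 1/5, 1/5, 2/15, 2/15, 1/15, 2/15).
0.1271 bits

Redundancy measures how far a source is from maximum entropy:
R = H_max - H(X)

Maximum entropy for 8 symbols: H_max = log_2(8) = 3.0000 bits
Actual entropy: H(X) = 2.8729 bits
Redundancy: R = 3.0000 - 2.8729 = 0.1271 bits

This redundancy represents potential for compression: the source could be compressed by 0.1271 bits per symbol.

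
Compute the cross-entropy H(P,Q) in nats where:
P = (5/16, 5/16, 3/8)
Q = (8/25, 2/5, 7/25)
1.1198 nats

Cross-entropy: H(P,Q) = -Σ p(x) log q(x)

Alternatively: H(P,Q) = H(P) + D_KL(P||Q)
H(P) = 1.0948 nats
D_KL(P||Q) = 0.0250 nats

H(P,Q) = 1.0948 + 0.0250 = 1.1198 nats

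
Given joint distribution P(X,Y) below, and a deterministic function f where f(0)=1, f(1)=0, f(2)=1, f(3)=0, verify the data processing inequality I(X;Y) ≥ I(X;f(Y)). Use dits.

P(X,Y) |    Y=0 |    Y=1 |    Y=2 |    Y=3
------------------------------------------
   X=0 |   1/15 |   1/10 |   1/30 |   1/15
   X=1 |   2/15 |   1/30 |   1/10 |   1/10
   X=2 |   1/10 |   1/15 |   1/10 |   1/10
I(X;Y) = 0.0194, I(X;f(Y)) = 0.0093, inequality holds: 0.0194 ≥ 0.0093

Data Processing Inequality: For any Markov chain X → Y → Z, we have I(X;Y) ≥ I(X;Z).

Here Z = f(Y) is a deterministic function of Y, forming X → Y → Z.

Original I(X;Y) = 0.0194 dits

After applying f:
P(X,Z) where Z=f(Y):
- P(X,Z=0) = P(X,Y=1) + P(X,Y=3)
- P(X,Z=1) = P(X,Y=0) + P(X,Y=2)

I(X;Z) = I(X;f(Y)) = 0.0093 dits

Verification: 0.0194 ≥ 0.0093 ✓

Information cannot be created by processing; the function f can only lose information about X.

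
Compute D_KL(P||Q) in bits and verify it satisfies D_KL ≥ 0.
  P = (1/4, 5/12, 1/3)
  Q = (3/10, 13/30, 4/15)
0.0180 bits

KL divergence satisfies the Gibbs inequality: D_KL(P||Q) ≥ 0 for all distributions P, Q.

D_KL(P||Q) = Σ p(x) log(p(x)/q(x))
Term by term:
  x=0: 1/4 × log_2[(1/4)/(3/10)] = -0.0658
  x=1: 5/12 × log_2[(5/12)/(13/30)] = -0.0236
  x=2: 1/3 × log_2[(1/3)/(4/15)] = 0.1073
D_KL(P||Q) = 0.0180 bits

D_KL(P||Q) = 0.0180 ≥ 0 ✓

This non-negativity is a fundamental property: relative entropy cannot be negative because it measures how different Q is from P.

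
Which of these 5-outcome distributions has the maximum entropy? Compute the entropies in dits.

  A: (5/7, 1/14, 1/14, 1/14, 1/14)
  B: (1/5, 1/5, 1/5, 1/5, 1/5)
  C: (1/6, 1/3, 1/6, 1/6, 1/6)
B

For a discrete distribution over n outcomes, entropy is maximized by the uniform distribution.

Computing entropies:
H(A) = 0.4318 dits
H(B) = 0.6990 dits
H(C) = 0.6778 dits

The uniform distribution (where all probabilities equal 1/5) achieves the maximum entropy of log_10(5) = 0.6990 dits.

Distribution B has the highest entropy.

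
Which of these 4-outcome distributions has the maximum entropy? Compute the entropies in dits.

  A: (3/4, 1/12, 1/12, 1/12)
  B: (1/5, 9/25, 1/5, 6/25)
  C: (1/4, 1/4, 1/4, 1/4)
C

For a discrete distribution over n outcomes, entropy is maximized by the uniform distribution.

Computing entropies:
H(A) = 0.3635 dits
H(B) = 0.5881 dits
H(C) = 0.6021 dits

The uniform distribution (where all probabilities equal 1/4) achieves the maximum entropy of log_10(4) = 0.6021 dits.

Distribution C has the highest entropy.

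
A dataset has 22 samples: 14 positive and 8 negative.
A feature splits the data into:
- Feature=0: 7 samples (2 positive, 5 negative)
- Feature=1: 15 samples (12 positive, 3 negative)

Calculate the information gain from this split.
0.1788 bits

Information Gain = H(Y) - H(Y|Feature)

Before split:
P(positive) = 14/22 = 0.6364
H(Y) = 0.9457 bits

After split:
Feature=0: H = 0.8631 bits (weight = 7/22)
Feature=1: H = 0.7219 bits (weight = 15/22)
H(Y|Feature) = (7/22)×0.8631 + (15/22)×0.7219 = 0.7669 bits

Information Gain = 0.9457 - 0.7669 = 0.1788 bits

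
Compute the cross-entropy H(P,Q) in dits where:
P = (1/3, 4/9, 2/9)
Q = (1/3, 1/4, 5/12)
0.5111 dits

Cross-entropy: H(P,Q) = -Σ p(x) log q(x)

Alternatively: H(P,Q) = H(P) + D_KL(P||Q)
H(P) = 0.4607 dits
D_KL(P||Q) = 0.0504 dits

H(P,Q) = 0.4607 + 0.0504 = 0.5111 dits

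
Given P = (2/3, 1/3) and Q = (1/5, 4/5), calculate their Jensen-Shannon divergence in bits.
0.1670 bits

Jensen-Shannon divergence is:
JSD(P||Q) = 0.5 × D_KL(P||M) + 0.5 × D_KL(Q||M)
where M = 0.5 × (P + Q) is the mixture distribution.

M = 0.5 × (2/3, 1/3) + 0.5 × (1/5, 4/5) = (13/30, 17/30)

D_KL(P||M) = 0.1591 bits
D_KL(Q||M) = 0.1749 bits

JSD(P||Q) = 0.5 × 0.1591 + 0.5 × 0.1749 = 0.1670 bits

Unlike KL divergence, JSD is symmetric and bounded: 0 ≤ JSD ≤ log(2).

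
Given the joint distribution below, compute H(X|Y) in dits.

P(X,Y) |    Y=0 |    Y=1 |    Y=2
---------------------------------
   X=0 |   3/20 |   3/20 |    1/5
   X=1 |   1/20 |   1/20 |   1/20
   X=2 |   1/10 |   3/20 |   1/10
0.4297 dits

Using the chain rule: H(X|Y) = H(X,Y) - H(Y)

First, compute H(X,Y) = 0.9057 dits

Marginal P(Y) = (3/10, 7/20, 7/20)
H(Y) = 0.4760 dits

H(X|Y) = H(X,Y) - H(Y) = 0.9057 - 0.4760 = 0.4297 dits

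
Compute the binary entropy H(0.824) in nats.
0.4653 nats

The binary entropy function is:
H(p) = -p log(p) - (1-p) log(1-p)

H(0.824) = -0.824 × log_e(0.824) - 0.176 × log_e(0.176)
H(0.824) = 0.4653 nats

Note: Binary entropy is maximized at p=0.5 (H=1 bit) and minimized at p=0 or p=1 (H=0).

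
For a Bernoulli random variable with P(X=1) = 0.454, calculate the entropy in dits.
0.2992 dits

The binary entropy function is:
H(p) = -p log(p) - (1-p) log(1-p)

H(0.454) = -0.454 × log_10(0.454) - 0.546 × log_10(0.546)
H(0.454) = 0.2992 dits

Note: Binary entropy is maximized at p=0.5 (H=1 bit) and minimized at p=0 or p=1 (H=0).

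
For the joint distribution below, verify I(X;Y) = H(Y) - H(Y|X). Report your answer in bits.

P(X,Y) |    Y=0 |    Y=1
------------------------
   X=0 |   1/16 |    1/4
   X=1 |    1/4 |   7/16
I(X;Y) = 0.0203 bits

Mutual information has multiple equivalent forms:
- I(X;Y) = H(X) - H(X|Y)
- I(X;Y) = H(Y) - H(Y|X)
- I(X;Y) = H(X) + H(Y) - H(X,Y)

Computing all quantities:
H(X) = 0.8960, H(Y) = 0.8960, H(X,Y) = 1.7718
H(X|Y) = 0.8757, H(Y|X) = 0.8757

Verification:
H(X) - H(X|Y) = 0.8960 - 0.8757 = 0.0203
H(Y) - H(Y|X) = 0.8960 - 0.8757 = 0.0203
H(X) + H(Y) - H(X,Y) = 0.8960 + 0.8960 - 1.7718 = 0.0203

All forms give I(X;Y) = 0.0203 bits. ✓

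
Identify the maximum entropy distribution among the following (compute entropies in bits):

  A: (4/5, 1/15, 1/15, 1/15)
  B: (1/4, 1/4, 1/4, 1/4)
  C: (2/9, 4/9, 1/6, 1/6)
B

For a discrete distribution over n outcomes, entropy is maximized by the uniform distribution.

Computing entropies:
H(A) = 1.0389 bits
H(B) = 2.0000 bits
H(C) = 1.8638 bits

The uniform distribution (where all probabilities equal 1/4) achieves the maximum entropy of log_2(4) = 2.0000 bits.

Distribution B has the highest entropy.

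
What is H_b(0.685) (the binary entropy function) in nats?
0.6230 nats

The binary entropy function is:
H(p) = -p log(p) - (1-p) log(1-p)

H(0.685) = -0.685 × log_e(0.685) - 0.315 × log_e(0.315)
H(0.685) = 0.6230 nats

Note: Binary entropy is maximized at p=0.5 (H=1 bit) and minimized at p=0 or p=1 (H=0).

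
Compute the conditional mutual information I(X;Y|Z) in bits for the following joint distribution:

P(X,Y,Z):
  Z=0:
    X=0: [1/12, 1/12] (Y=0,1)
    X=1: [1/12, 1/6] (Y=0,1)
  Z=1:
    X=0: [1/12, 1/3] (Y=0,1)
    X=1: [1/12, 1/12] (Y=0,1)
0.0443 bits

Conditional mutual information: I(X;Y|Z) = H(X|Z) + H(Y|Z) - H(X,Y|Z)

H(Z) = 0.9799
H(X,Z) = 1.8879 → H(X|Z) = 0.9080
H(Y,Z) = 1.8879 → H(Y|Z) = 0.9080
H(X,Y,Z) = 2.7516 → H(X,Y|Z) = 1.7718

I(X;Y|Z) = 0.9080 + 0.9080 - 1.7718 = 0.0443 bits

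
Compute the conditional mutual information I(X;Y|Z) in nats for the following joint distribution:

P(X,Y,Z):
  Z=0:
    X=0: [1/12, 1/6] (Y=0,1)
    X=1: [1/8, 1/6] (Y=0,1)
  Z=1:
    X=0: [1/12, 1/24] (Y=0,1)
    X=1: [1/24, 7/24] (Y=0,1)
0.0660 nats

Conditional mutual information: I(X;Y|Z) = H(X|Z) + H(Y|Z) - H(X,Y|Z)

H(Z) = 0.6897
H(X,Z) = 1.3321 → H(X|Z) = 0.6424
H(Y,Z) = 1.3191 → H(Y|Z) = 0.6295
H(X,Y,Z) = 1.8955 → H(X,Y|Z) = 1.2059

I(X;Y|Z) = 0.6424 + 0.6295 - 1.2059 = 0.0660 nats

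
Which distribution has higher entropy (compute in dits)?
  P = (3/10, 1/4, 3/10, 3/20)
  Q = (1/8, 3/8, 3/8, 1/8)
P

Computing entropies in dits:
H(P) = 0.5878
H(Q) = 0.5452

Distribution P has higher entropy.

Intuition: The distribution closer to uniform (more spread out) has higher entropy.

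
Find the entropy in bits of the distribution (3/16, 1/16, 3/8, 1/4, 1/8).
2.1085 bits

Shannon entropy is H(X) = -Σ p(x) log p(x).

For P = (3/16, 1/16, 3/8, 1/4, 1/8):
H = -3/16 × log_2(3/16) -1/16 × log_2(1/16) -3/8 × log_2(3/8) -1/4 × log_2(1/4) -1/8 × log_2(1/8)
H = 2.1085 bits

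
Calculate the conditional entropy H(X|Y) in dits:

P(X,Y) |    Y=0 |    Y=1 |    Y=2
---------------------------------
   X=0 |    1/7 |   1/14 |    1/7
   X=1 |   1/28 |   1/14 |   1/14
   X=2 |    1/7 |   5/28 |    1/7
0.4372 dits

Using the chain rule: H(X|Y) = H(X,Y) - H(Y)

First, compute H(X,Y) = 0.9138 dits

Marginal P(Y) = (9/28, 9/28, 5/14)
H(Y) = 0.4766 dits

H(X|Y) = H(X,Y) - H(Y) = 0.9138 - 0.4766 = 0.4372 dits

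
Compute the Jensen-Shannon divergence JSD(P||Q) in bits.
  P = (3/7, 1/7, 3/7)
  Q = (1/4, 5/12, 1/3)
0.0719 bits

Jensen-Shannon divergence is:
JSD(P||Q) = 0.5 × D_KL(P||M) + 0.5 × D_KL(Q||M)
where M = 0.5 × (P + Q) is the mixture distribution.

M = 0.5 × (3/7, 1/7, 3/7) + 0.5 × (1/4, 5/12, 1/3) = (0.339286, 0.279762, 8/21)

D_KL(P||M) = 0.0788 bits
D_KL(Q||M) = 0.0651 bits

JSD(P||Q) = 0.5 × 0.0788 + 0.5 × 0.0651 = 0.0719 bits

Unlike KL divergence, JSD is symmetric and bounded: 0 ≤ JSD ≤ log(2).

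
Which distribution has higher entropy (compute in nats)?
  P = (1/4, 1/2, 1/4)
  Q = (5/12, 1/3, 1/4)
Q

Computing entropies in nats:
H(P) = 1.0397
H(Q) = 1.0776

Distribution Q has higher entropy.

Intuition: The distribution closer to uniform (more spread out) has higher entropy.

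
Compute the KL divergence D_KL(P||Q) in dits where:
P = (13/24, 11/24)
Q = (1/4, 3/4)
0.0839 dits

KL divergence: D_KL(P||Q) = Σ p(x) log(p(x)/q(x))

Computing term by term:
  x=0: 13/24 × log_10[(13/24)/(1/4)] = 13/24 × 0.3358 = 0.1819
  x=1: 11/24 × log_10[(11/24)/(3/4)] = 11/24 × -0.2139 = -0.0980

D_KL(P||Q) = 0.0839 dits

Note: KL divergence is always non-negative and equals 0 iff P = Q.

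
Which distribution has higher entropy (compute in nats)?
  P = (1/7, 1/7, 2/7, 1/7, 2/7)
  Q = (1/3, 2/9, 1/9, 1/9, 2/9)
P

Computing entropies in nats:
H(P) = 1.5498
H(Q) = 1.5230

Distribution P has higher entropy.

Intuition: The distribution closer to uniform (more spread out) has higher entropy.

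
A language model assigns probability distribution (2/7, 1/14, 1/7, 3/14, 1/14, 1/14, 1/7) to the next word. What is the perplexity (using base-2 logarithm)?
6.1075

Perplexity is 2^H (or exp(H) for natural log).

First, H = -Σ p log p = 2.6106 bits
Perplexity = 2^2.6106 = 6.1075

Interpretation: The model's uncertainty is equivalent to choosing uniformly among 6.1 options.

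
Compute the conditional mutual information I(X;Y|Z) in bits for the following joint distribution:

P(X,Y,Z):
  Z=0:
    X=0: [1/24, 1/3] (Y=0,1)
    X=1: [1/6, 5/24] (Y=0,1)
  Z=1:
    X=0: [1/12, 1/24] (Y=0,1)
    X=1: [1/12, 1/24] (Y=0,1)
0.0789 bits

Conditional mutual information: I(X;Y|Z) = H(X|Z) + H(Y|Z) - H(X,Y|Z)

H(Z) = 0.8113
H(X,Z) = 1.8113 → H(X|Z) = 1.0000
H(Y,Z) = 1.6802 → H(Y|Z) = 0.8689
H(X,Y,Z) = 2.6012 → H(X,Y|Z) = 1.7899

I(X;Y|Z) = 1.0000 + 0.8689 - 1.7899 = 0.0789 bits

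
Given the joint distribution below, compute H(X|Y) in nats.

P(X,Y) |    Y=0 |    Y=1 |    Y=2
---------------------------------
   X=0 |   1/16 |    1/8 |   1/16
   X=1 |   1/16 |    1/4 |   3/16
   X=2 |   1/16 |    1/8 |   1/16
1.0228 nats

Using the chain rule: H(X|Y) = H(X,Y) - H(Y)

First, compute H(X,Y) = 2.0467 nats

Marginal P(Y) = (3/16, 1/2, 5/16)
H(Y) = 1.0239 nats

H(X|Y) = H(X,Y) - H(Y) = 2.0467 - 1.0239 = 1.0228 nats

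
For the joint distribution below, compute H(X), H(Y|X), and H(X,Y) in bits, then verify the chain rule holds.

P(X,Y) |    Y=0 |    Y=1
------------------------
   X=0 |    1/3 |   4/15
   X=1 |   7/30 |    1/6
H(X,Y) = 1.9575, H(X) = 0.9710, H(Y|X) = 0.9866 (all in bits)

Chain rule: H(X,Y) = H(X) + H(Y|X)

Left side — joint entropy directly:
H(X,Y) = -Σ p(x,y) log p(x,y) = 1.9575 bits

Right side — compute H(Y|X) from the conditional distributions:
P(X) = (3/5, 2/5), so H(X) = 0.9710 bits
H(Y|X) = Σ_x P(X=x) · H(Y|X=x):
  P(Y|X=0) = (5/9, 4/9), H(Y|X=0) = 0.9911, weight P(X=0) = 3/5
  P(Y|X=1) = (7/12, 5/12), H(Y|X=1) = 0.9799, weight P(X=1) = 2/5
H(Y|X) = 0.9866 bits

H(X) + H(Y|X) = 0.9710 + 0.9866 = 1.9575 bits

Both sides equal 1.9575 bits. ✓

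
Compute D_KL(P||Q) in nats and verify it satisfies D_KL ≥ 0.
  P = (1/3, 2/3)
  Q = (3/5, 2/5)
0.1446 nats

KL divergence satisfies the Gibbs inequality: D_KL(P||Q) ≥ 0 for all distributions P, Q.

D_KL(P||Q) = Σ p(x) log(p(x)/q(x))
Term by term:
  x=0: 1/3 × log_e[(1/3)/(3/5)] = -0.1959
  x=1: 2/3 × log_e[(2/3)/(2/5)] = 0.3406
D_KL(P||Q) = 0.1446 nats

D_KL(P||Q) = 0.1446 ≥ 0 ✓

This non-negativity is a fundamental property: relative entropy cannot be negative because it measures how different Q is from P.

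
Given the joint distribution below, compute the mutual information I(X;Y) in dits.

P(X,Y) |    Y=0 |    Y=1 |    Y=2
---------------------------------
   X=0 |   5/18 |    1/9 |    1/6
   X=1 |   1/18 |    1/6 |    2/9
0.0366 dits

Mutual information: I(X;Y) = H(X) + H(Y) - H(X,Y)

Marginals:
P(X) = (5/9, 4/9), H(X) = 0.2983 dits
P(Y) = (1/3, 5/18, 7/18), H(Y) = 0.4731 dits

Joint entropy: H(X,Y) = 0.7348 dits

I(X;Y) = 0.2983 + 0.4731 - 0.7348 = 0.0366 dits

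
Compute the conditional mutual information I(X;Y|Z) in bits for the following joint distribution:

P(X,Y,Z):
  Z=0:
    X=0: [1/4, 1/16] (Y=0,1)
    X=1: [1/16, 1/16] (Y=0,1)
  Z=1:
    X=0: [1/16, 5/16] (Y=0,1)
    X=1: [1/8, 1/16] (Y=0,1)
0.1276 bits

Conditional mutual information: I(X;Y|Z) = H(X|Z) + H(Y|Z) - H(X,Y|Z)

H(Z) = 0.9887
H(X,Z) = 1.8829 → H(X|Z) = 0.8942
H(Y,Z) = 1.8829 → H(Y|Z) = 0.8942
H(X,Y,Z) = 2.6494 → H(X,Y|Z) = 1.6607

I(X;Y|Z) = 0.8942 + 0.8942 - 1.6607 = 0.1276 bits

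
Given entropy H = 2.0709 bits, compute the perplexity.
4.2015

Perplexity is 2^H (or exp(H) for natural log).

H = 2.0709 bits
Perplexity = 2^2.0709 = 4.2015

Interpretation: The model's uncertainty is equivalent to choosing uniformly among 4.2 options.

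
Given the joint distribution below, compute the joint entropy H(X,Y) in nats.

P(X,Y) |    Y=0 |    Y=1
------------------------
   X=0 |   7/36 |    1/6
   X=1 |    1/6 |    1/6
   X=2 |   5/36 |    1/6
1.7871 nats

Joint entropy is H(X,Y) = -Σ_{x,y} p(x,y) log p(x,y).

Summing over all non-zero entries:
H(X,Y) = -[7/36·log_e(7/36) + 1/6·log_e(1/6) + 1/6·log_e(1/6) + 1/6·log_e(1/6) + 5/36·log_e(5/36) + 1/6·log_e(1/6)]
H(X,Y) = 1.7871 nats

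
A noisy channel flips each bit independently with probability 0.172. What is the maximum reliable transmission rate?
0.3377 bits

For a binary symmetric channel (BSC) with error probability p:
Capacity C = 1 - H(p) bits per symbol

where H(p) = -p log₂(p) - (1-p) log₂(1-p) is the binary entropy function.

H(0.172) = 0.6623 bits
C = 1 - 0.6623 = 0.3377 bits per symbol

This means we can reliably transmit up to 0.3377 bits of information per channel use.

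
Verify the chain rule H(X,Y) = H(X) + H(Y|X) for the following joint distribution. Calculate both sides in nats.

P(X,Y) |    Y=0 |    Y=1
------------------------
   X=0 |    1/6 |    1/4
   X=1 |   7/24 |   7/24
H(X,Y) = 1.3640, H(X) = 0.6792, H(Y|X) = 0.6848 (all in nats)

Chain rule: H(X,Y) = H(X) + H(Y|X)

Left side — joint entropy directly:
H(X,Y) = -Σ p(x,y) log p(x,y) = 1.3640 nats

Right side — compute H(Y|X) from the conditional distributions:
P(X) = (5/12, 7/12), so H(X) = 0.6792 nats
H(Y|X) = Σ_x P(X=x) · H(Y|X=x):
  P(Y|X=0) = (2/5, 3/5), H(Y|X=0) = 0.6730, weight P(X=0) = 5/12
  P(Y|X=1) = (1/2, 1/2), H(Y|X=1) = 0.6931, weight P(X=1) = 7/12
H(Y|X) = 0.6848 nats

H(X) + H(Y|X) = 0.6792 + 0.6848 = 1.3640 nats

Both sides equal 1.3640 nats. ✓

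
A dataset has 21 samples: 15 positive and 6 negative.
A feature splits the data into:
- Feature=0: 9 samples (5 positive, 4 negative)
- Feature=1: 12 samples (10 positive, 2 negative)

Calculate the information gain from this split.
0.0669 bits

Information Gain = H(Y) - H(Y|Feature)

Before split:
P(positive) = 15/21 = 0.7143
H(Y) = 0.8631 bits

After split:
Feature=0: H = 0.9911 bits (weight = 9/21)
Feature=1: H = 0.6500 bits (weight = 12/21)
H(Y|Feature) = (9/21)×0.9911 + (12/21)×0.6500 = 0.7962 bits

Information Gain = 0.8631 - 0.7962 = 0.0669 bits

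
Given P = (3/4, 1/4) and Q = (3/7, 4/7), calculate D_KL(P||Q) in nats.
0.2130 nats

KL divergence: D_KL(P||Q) = Σ p(x) log(p(x)/q(x))

Computing term by term:
  x=0: 3/4 × log_e[(3/4)/(3/7)] = 3/4 × 0.5596 = 0.4197
  x=1: 1/4 × log_e[(1/4)/(4/7)] = 1/4 × -0.8267 = -0.2067

D_KL(P||Q) = 0.2130 nats

Note: KL divergence is always non-negative and equals 0 iff P = Q.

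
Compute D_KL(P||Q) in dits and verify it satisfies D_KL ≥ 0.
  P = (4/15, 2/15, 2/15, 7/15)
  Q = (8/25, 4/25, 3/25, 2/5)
0.0057 dits

KL divergence satisfies the Gibbs inequality: D_KL(P||Q) ≥ 0 for all distributions P, Q.

D_KL(P||Q) = Σ p(x) log(p(x)/q(x))
Term by term:
  x=0: 4/15 × log_10[(4/15)/(8/25)] = -0.0211
  x=1: 2/15 × log_10[(2/15)/(4/25)] = -0.0106
  x=2: 2/15 × log_10[(2/15)/(3/25)] = 0.0061
  x=3: 7/15 × log_10[(7/15)/(2/5)] = 0.0312
D_KL(P||Q) = 0.0057 dits

D_KL(P||Q) = 0.0057 ≥ 0 ✓

This non-negativity is a fundamental property: relative entropy cannot be negative because it measures how different Q is from P.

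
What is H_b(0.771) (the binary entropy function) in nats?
0.5381 nats

The binary entropy function is:
H(p) = -p log(p) - (1-p) log(1-p)

H(0.771) = -0.771 × log_e(0.771) - 0.229 × log_e(0.229)
H(0.771) = 0.5381 nats

Note: Binary entropy is maximized at p=0.5 (H=1 bit) and minimized at p=0 or p=1 (H=0).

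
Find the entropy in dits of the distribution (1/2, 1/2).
0.3010 dits

Shannon entropy is H(X) = -Σ p(x) log p(x).

For P = (1/2, 1/2):
H = -1/2 × log_10(1/2) -1/2 × log_10(1/2)
H = 0.3010 dits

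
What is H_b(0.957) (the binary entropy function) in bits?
0.2559 bits

The binary entropy function is:
H(p) = -p log(p) - (1-p) log(1-p)

H(0.957) = -0.957 × log_2(0.957) - 0.043 × log_2(0.043)
H(0.957) = 0.2559 bits

Note: Binary entropy is maximized at p=0.5 (H=1 bit) and minimized at p=0 or p=1 (H=0).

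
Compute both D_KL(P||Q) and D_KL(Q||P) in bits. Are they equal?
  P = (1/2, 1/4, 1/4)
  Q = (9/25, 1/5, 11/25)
D_KL(P||Q) = 0.1136, D_KL(Q||P) = 0.1239

KL divergence is not symmetric: D_KL(P||Q) ≠ D_KL(Q||P) in general.

D_KL(P||Q) = 0.1136 bits
D_KL(Q||P) = 0.1239 bits

No, they are not equal!

This asymmetry is why KL divergence is not a true distance metric.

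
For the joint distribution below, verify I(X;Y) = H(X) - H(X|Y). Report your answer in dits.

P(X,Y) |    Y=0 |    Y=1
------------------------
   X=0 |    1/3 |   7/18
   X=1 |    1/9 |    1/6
I(X;Y) = 0.0007 dits

Mutual information has multiple equivalent forms:
- I(X;Y) = H(X) - H(X|Y)
- I(X;Y) = H(Y) - H(Y|X)
- I(X;Y) = H(X) + H(Y) - H(X,Y)

Computing all quantities:
H(X) = 0.2566, H(Y) = 0.2983, H(X,Y) = 0.5543
H(X|Y) = 0.2559, H(Y|X) = 0.2977

Verification:
H(X) - H(X|Y) = 0.2566 - 0.2559 = 0.0007
H(Y) - H(Y|X) = 0.2983 - 0.2977 = 0.0007
H(X) + H(Y) - H(X,Y) = 0.2566 + 0.2983 - 0.5543 = 0.0007

All forms give I(X;Y) = 0.0007 dits. ✓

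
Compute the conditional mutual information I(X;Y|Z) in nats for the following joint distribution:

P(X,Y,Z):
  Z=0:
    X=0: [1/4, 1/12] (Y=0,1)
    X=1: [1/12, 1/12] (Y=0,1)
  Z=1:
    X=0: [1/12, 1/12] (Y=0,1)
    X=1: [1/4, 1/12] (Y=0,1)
0.0306 nats

Conditional mutual information: I(X;Y|Z) = H(X|Z) + H(Y|Z) - H(X,Y|Z)

H(Z) = 0.6931
H(X,Z) = 1.3297 → H(X|Z) = 0.6365
H(Y,Z) = 1.3297 → H(Y|Z) = 0.6365
H(X,Y,Z) = 1.9356 → H(X,Y|Z) = 1.2425

I(X;Y|Z) = 0.6365 + 0.6365 - 1.2425 = 0.0306 nats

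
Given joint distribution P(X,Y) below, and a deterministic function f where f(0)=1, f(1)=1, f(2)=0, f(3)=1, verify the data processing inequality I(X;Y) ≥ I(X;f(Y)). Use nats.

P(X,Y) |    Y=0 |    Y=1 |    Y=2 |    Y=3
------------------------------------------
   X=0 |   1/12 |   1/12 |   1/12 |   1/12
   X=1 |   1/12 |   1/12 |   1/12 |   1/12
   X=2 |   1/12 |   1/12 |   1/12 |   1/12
I(X;Y) = 0.0000, I(X;f(Y)) = 0.0000, inequality holds: 0.0000 ≥ 0.0000

Data Processing Inequality: For any Markov chain X → Y → Z, we have I(X;Y) ≥ I(X;Z).

Here Z = f(Y) is a deterministic function of Y, forming X → Y → Z.

Original I(X;Y) = 0.0000 nats

After applying f:
P(X,Z) where Z=f(Y):
- P(X,Z=0) = P(X,Y=2)
- P(X,Z=1) = P(X,Y=0) + P(X,Y=1) + P(X,Y=3)

I(X;Z) = I(X;f(Y)) = 0.0000 nats

Verification: 0.0000 ≥ 0.0000 ✓

Information cannot be created by processing; the function f can only lose information about X.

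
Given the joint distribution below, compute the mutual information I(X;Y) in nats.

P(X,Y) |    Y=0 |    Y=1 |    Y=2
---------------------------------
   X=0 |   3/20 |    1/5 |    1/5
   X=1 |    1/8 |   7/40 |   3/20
0.0005 nats

Mutual information: I(X;Y) = H(X) + H(Y) - H(X,Y)

Marginals:
P(X) = (11/20, 9/20), H(X) = 0.6881 nats
P(Y) = (11/40, 3/8, 7/20), H(Y) = 1.0903 nats

Joint entropy: H(X,Y) = 1.7779 nats

I(X;Y) = 0.6881 + 1.0903 - 1.7779 = 0.0005 nats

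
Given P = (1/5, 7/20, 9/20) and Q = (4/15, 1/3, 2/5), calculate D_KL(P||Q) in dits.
0.0054 dits

KL divergence: D_KL(P||Q) = Σ p(x) log(p(x)/q(x))

Computing term by term:
  x=0: 1/5 × log_10[(1/5)/(4/15)] = 1/5 × -0.1249 = -0.0250
  x=1: 7/20 × log_10[(7/20)/(1/3)] = 7/20 × 0.0212 = 0.0074
  x=2: 9/20 × log_10[(9/20)/(2/5)] = 9/20 × 0.0512 = 0.0230

D_KL(P||Q) = 0.0054 dits

Note: KL divergence is always non-negative and equals 0 iff P = Q.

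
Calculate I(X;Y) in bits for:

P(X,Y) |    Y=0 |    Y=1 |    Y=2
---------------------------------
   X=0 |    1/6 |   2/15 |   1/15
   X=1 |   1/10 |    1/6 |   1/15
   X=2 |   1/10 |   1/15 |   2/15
0.0675 bits

Mutual information: I(X;Y) = H(X) + H(Y) - H(X,Y)

Marginals:
P(X) = (11/30, 1/3, 3/10), H(X) = 1.5801 bits
P(Y) = (11/30, 11/30, 4/15), H(Y) = 1.5700 bits

Joint entropy: H(X,Y) = 3.0826 bits

I(X;Y) = 1.5801 + 1.5700 - 3.0826 = 0.0675 bits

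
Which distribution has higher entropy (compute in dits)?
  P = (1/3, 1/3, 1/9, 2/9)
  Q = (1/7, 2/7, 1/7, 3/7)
P

Computing entropies in dits:
H(P) = 0.5693
H(Q) = 0.5546

Distribution P has higher entropy.

Intuition: The distribution closer to uniform (more spread out) has higher entropy.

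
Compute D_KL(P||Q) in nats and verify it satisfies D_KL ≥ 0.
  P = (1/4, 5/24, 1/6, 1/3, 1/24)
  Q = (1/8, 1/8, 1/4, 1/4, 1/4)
0.2334 nats

KL divergence satisfies the Gibbs inequality: D_KL(P||Q) ≥ 0 for all distributions P, Q.

D_KL(P||Q) = Σ p(x) log(p(x)/q(x))
Term by term:
  x=0: 1/4 × log_e[(1/4)/(1/8)] = 0.1733
  x=1: 5/24 × log_e[(5/24)/(1/8)] = 0.1064
  x=2: 1/6 × log_e[(1/6)/(1/4)] = -0.0676
  x=3: 1/3 × log_e[(1/3)/(1/4)] = 0.0959
  x=4: 1/24 × log_e[(1/24)/(1/4)] = -0.0747
D_KL(P||Q) = 0.2334 nats

D_KL(P||Q) = 0.2334 ≥ 0 ✓

This non-negativity is a fundamental property: relative entropy cannot be negative because it measures how different Q is from P.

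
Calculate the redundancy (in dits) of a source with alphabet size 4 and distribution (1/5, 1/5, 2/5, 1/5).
0.0235 dits

Redundancy measures how far a source is from maximum entropy:
R = H_max - H(X)

Maximum entropy for 4 symbols: H_max = log_10(4) = 0.6021 dits
Actual entropy: H(X) = 0.5786 dits
Redundancy: R = 0.6021 - 0.5786 = 0.0235 dits

This redundancy represents potential for compression: the source could be compressed by 0.0235 dits per symbol.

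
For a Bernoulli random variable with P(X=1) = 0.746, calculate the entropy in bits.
0.8176 bits

The binary entropy function is:
H(p) = -p log(p) - (1-p) log(1-p)

H(0.746) = -0.746 × log_2(0.746) - 0.254 × log_2(0.254)
H(0.746) = 0.8176 bits

Note: Binary entropy is maximized at p=0.5 (H=1 bit) and minimized at p=0 or p=1 (H=0).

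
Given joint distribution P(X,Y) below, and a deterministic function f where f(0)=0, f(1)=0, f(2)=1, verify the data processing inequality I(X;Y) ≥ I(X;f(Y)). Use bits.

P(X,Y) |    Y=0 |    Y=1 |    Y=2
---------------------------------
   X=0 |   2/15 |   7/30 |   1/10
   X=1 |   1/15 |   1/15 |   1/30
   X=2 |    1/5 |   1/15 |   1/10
I(X;Y) = 0.0729, I(X;f(Y)) = 0.0037, inequality holds: 0.0729 ≥ 0.0037

Data Processing Inequality: For any Markov chain X → Y → Z, we have I(X;Y) ≥ I(X;Z).

Here Z = f(Y) is a deterministic function of Y, forming X → Y → Z.

Original I(X;Y) = 0.0729 bits

After applying f:
P(X,Z) where Z=f(Y):
- P(X,Z=0) = P(X,Y=0) + P(X,Y=1)
- P(X,Z=1) = P(X,Y=2)

I(X;Z) = I(X;f(Y)) = 0.0037 bits

Verification: 0.0729 ≥ 0.0037 ✓

Information cannot be created by processing; the function f can only lose information about X.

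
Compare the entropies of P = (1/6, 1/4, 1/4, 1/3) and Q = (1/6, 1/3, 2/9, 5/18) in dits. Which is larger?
P

Computing entropies in dits:
H(P) = 0.5898
H(Q) = 0.5884

Distribution P has higher entropy.

Intuition: The distribution closer to uniform (more spread out) has higher entropy.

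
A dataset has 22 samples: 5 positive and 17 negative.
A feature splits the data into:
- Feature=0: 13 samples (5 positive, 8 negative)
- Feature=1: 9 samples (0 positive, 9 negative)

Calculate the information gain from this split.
0.2052 bits

Information Gain = H(Y) - H(Y|Feature)

Before split:
P(positive) = 5/22 = 0.2273
H(Y) = 0.7732 bits

After split:
Feature=0: H = 0.9612 bits (weight = 13/22)
Feature=1: H = 0.0000 bits (weight = 9/22)
H(Y|Feature) = (13/22)×0.9612 + (9/22)×0.0000 = 0.5680 bits

Information Gain = 0.7732 - 0.5680 = 0.2052 bits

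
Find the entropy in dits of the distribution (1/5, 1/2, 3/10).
0.4472 dits

Shannon entropy is H(X) = -Σ p(x) log p(x).

For P = (1/5, 1/2, 3/10):
H = -1/5 × log_10(1/5) -1/2 × log_10(1/2) -3/10 × log_10(3/10)
H = 0.4472 dits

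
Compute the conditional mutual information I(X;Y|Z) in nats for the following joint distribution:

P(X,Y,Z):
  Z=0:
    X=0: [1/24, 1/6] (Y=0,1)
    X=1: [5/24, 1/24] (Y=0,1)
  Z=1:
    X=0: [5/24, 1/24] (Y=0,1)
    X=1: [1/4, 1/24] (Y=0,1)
0.0992 nats

Conditional mutual information: I(X;Y|Z) = H(X|Z) + H(Y|Z) - H(X,Y|Z)

H(Z) = 0.6897
H(X,Z) = 1.3793 → H(X|Z) = 0.6896
H(Y,Z) = 1.2380 → H(Y|Z) = 0.5483
H(X,Y,Z) = 1.8285 → H(X,Y|Z) = 1.1388

I(X;Y|Z) = 0.6896 + 0.5483 - 1.1388 = 0.0992 nats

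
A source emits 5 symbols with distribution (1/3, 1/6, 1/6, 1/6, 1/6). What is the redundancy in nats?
0.0487 nats

Redundancy measures how far a source is from maximum entropy:
R = H_max - H(X)

Maximum entropy for 5 symbols: H_max = log_e(5) = 1.6094 nats
Actual entropy: H(X) = 1.5607 nats
Redundancy: R = 1.6094 - 1.5607 = 0.0487 nats

This redundancy represents potential for compression: the source could be compressed by 0.0487 nats per symbol.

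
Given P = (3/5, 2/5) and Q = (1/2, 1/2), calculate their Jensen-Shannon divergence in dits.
0.0022 dits

Jensen-Shannon divergence is:
JSD(P||Q) = 0.5 × D_KL(P||M) + 0.5 × D_KL(Q||M)
where M = 0.5 × (P + Q) is the mixture distribution.

M = 0.5 × (3/5, 2/5) + 0.5 × (1/2, 1/2) = (11/20, 9/20)

D_KL(P||M) = 0.0022 dits
D_KL(Q||M) = 0.0022 dits

JSD(P||Q) = 0.5 × 0.0022 + 0.5 × 0.0022 = 0.0022 dits

Unlike KL divergence, JSD is symmetric and bounded: 0 ≤ JSD ≤ log(2).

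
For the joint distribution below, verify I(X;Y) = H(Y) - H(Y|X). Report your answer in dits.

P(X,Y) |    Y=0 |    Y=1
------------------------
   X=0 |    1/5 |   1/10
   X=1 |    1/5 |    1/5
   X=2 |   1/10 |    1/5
I(X;Y) = 0.0148 dits

Mutual information has multiple equivalent forms:
- I(X;Y) = H(X) - H(X|Y)
- I(X;Y) = H(Y) - H(Y|X)
- I(X;Y) = H(X) + H(Y) - H(X,Y)

Computing all quantities:
H(X) = 0.4729, H(Y) = 0.3010, H(X,Y) = 0.7592
H(X|Y) = 0.4581, H(Y|X) = 0.2863

Verification:
H(X) - H(X|Y) = 0.4729 - 0.4581 = 0.0148
H(Y) - H(Y|X) = 0.3010 - 0.2863 = 0.0148
H(X) + H(Y) - H(X,Y) = 0.4729 + 0.3010 - 0.7592 = 0.0148

All forms give I(X;Y) = 0.0148 dits. ✓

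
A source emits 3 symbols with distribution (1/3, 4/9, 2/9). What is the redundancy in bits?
0.0545 bits

Redundancy measures how far a source is from maximum entropy:
R = H_max - H(X)

Maximum entropy for 3 symbols: H_max = log_2(3) = 1.5850 bits
Actual entropy: H(X) = 1.5305 bits
Redundancy: R = 1.5850 - 1.5305 = 0.0545 bits

This redundancy represents potential for compression: the source could be compressed by 0.0545 bits per symbol.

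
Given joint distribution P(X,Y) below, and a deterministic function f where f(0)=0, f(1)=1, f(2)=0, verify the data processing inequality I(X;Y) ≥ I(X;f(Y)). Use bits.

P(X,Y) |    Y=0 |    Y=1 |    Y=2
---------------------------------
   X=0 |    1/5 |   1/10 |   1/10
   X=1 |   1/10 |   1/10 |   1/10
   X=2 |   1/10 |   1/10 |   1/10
I(X;Y) = 0.0200, I(X;f(Y)) = 0.0058, inequality holds: 0.0200 ≥ 0.0058

Data Processing Inequality: For any Markov chain X → Y → Z, we have I(X;Y) ≥ I(X;Z).

Here Z = f(Y) is a deterministic function of Y, forming X → Y → Z.

Original I(X;Y) = 0.0200 bits

After applying f:
P(X,Z) where Z=f(Y):
- P(X,Z=0) = P(X,Y=0) + P(X,Y=2)
- P(X,Z=1) = P(X,Y=1)

I(X;Z) = I(X;f(Y)) = 0.0058 bits

Verification: 0.0200 ≥ 0.0058 ✓

Information cannot be created by processing; the function f can only lose information about X.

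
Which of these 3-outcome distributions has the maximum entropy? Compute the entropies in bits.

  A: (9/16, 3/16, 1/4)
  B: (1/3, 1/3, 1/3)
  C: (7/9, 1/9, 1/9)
B

For a discrete distribution over n outcomes, entropy is maximized by the uniform distribution.

Computing entropies:
H(A) = 1.4197 bits
H(B) = 1.5850 bits
H(C) = 0.9864 bits

The uniform distribution (where all probabilities equal 1/3) achieves the maximum entropy of log_2(3) = 1.5850 bits.

Distribution B has the highest entropy.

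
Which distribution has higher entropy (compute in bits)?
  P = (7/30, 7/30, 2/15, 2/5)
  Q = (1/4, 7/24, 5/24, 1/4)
Q

Computing entropies in bits:
H(P) = 1.8961
H(Q) = 1.9899

Distribution Q has higher entropy.

Intuition: The distribution closer to uniform (more spread out) has higher entropy.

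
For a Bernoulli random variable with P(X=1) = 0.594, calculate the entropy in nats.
0.6754 nats

The binary entropy function is:
H(p) = -p log(p) - (1-p) log(1-p)

H(0.594) = -0.594 × log_e(0.594) - 0.406 × log_e(0.406)
H(0.594) = 0.6754 nats

Note: Binary entropy is maximized at p=0.5 (H=1 bit) and minimized at p=0 or p=1 (H=0).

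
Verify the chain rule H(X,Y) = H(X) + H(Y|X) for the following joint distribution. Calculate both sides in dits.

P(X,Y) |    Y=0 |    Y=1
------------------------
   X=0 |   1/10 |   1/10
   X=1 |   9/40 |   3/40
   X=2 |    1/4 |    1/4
H(X,Y) = 0.7312, H(X) = 0.4472, H(Y|X) = 0.2840 (all in dits)

Chain rule: H(X,Y) = H(X) + H(Y|X)

Left side — joint entropy directly:
H(X,Y) = -Σ p(x,y) log p(x,y) = 0.7312 dits

Right side — compute H(Y|X) from the conditional distributions:
P(X) = (1/5, 3/10, 1/2), so H(X) = 0.4472 dits
H(Y|X) = Σ_x P(X=x) · H(Y|X=x):
  P(Y|X=0) = (1/2, 1/2), H(Y|X=0) = 0.3010, weight P(X=0) = 1/5
  P(Y|X=1) = (3/4, 1/4), H(Y|X=1) = 0.2442, weight P(X=1) = 3/10
  P(Y|X=2) = (1/2, 1/2), H(Y|X=2) = 0.3010, weight P(X=2) = 1/2
H(Y|X) = 0.2840 dits

H(X) + H(Y|X) = 0.4472 + 0.2840 = 0.7312 dits

Both sides equal 0.7312 dits. ✓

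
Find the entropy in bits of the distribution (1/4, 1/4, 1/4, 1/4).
2.0000 bits

Shannon entropy is H(X) = -Σ p(x) log p(x).

For P = (1/4, 1/4, 1/4, 1/4):
H = -1/4 × log_2(1/4) -1/4 × log_2(1/4) -1/4 × log_2(1/4) -1/4 × log_2(1/4)
H = 2.0000 bits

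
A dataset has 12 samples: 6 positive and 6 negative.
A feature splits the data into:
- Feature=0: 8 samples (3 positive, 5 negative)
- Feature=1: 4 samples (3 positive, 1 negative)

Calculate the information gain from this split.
0.0933 bits

Information Gain = H(Y) - H(Y|Feature)

Before split:
P(positive) = 6/12 = 0.5000
H(Y) = 1.0000 bits

After split:
Feature=0: H = 0.9544 bits (weight = 8/12)
Feature=1: H = 0.8113 bits (weight = 4/12)
H(Y|Feature) = (8/12)×0.9544 + (4/12)×0.8113 = 0.9067 bits

Information Gain = 1.0000 - 0.9067 = 0.0933 bits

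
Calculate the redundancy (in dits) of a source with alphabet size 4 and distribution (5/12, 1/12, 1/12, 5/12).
0.1054 dits

Redundancy measures how far a source is from maximum entropy:
R = H_max - H(X)

Maximum entropy for 4 symbols: H_max = log_10(4) = 0.6021 dits
Actual entropy: H(X) = 0.4967 dits
Redundancy: R = 0.6021 - 0.4967 = 0.1054 dits

This redundancy represents potential for compression: the source could be compressed by 0.1054 dits per symbol.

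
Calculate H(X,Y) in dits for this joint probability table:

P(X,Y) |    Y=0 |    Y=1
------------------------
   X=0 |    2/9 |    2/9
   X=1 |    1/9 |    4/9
0.5529 dits

Joint entropy is H(X,Y) = -Σ_{x,y} p(x,y) log p(x,y).

Summing over all non-zero entries:
H(X,Y) = -[2/9·log_10(2/9) + 2/9·log_10(2/9) + 1/9·log_10(1/9) + 4/9·log_10(4/9)]
H(X,Y) = 0.5529 dits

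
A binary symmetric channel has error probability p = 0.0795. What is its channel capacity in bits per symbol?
0.5996 bits

For a binary symmetric channel (BSC) with error probability p:
Capacity C = 1 - H(p) bits per symbol

where H(p) = -p log₂(p) - (1-p) log₂(1-p) is the binary entropy function.

H(0.0795) = 0.4004 bits
C = 1 - 0.4004 = 0.5996 bits per symbol

This means we can reliably transmit up to 0.5996 bits of information per channel use.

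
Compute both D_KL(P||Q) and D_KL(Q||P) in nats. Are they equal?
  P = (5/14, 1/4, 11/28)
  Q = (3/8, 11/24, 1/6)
D_KL(P||Q) = 0.1679, D_KL(Q||P) = 0.1532

KL divergence is not symmetric: D_KL(P||Q) ≠ D_KL(Q||P) in general.

D_KL(P||Q) = 0.1679 nats
D_KL(Q||P) = 0.1532 nats

No, they are not equal!

This asymmetry is why KL divergence is not a true distance metric.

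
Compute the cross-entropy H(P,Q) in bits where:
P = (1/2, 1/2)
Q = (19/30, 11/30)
1.0532 bits

Cross-entropy: H(P,Q) = -Σ p(x) log q(x)

Alternatively: H(P,Q) = H(P) + D_KL(P||Q)
H(P) = 1.0000 bits
D_KL(P||Q) = 0.0532 bits

H(P,Q) = 1.0000 + 0.0532 = 1.0532 bits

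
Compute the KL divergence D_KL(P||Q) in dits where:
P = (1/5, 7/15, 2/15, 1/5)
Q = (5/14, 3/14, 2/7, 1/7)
0.0925 dits

KL divergence: D_KL(P||Q) = Σ p(x) log(p(x)/q(x))

Computing term by term:
  x=0: 1/5 × log_10[(1/5)/(5/14)] = 1/5 × -0.2518 = -0.0504
  x=1: 7/15 × log_10[(7/15)/(3/14)] = 7/15 × 0.3380 = 0.1577
  x=2: 2/15 × log_10[(2/15)/(2/7)] = 2/15 × -0.3310 = -0.0441
  x=3: 1/5 × log_10[(1/5)/(1/7)] = 1/5 × 0.1461 = 0.0292

D_KL(P||Q) = 0.0925 dits

Note: KL divergence is always non-negative and equals 0 iff P = Q.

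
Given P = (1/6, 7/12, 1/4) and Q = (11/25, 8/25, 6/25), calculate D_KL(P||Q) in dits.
0.0863 dits

KL divergence: D_KL(P||Q) = Σ p(x) log(p(x)/q(x))

Computing term by term:
  x=0: 1/6 × log_10[(1/6)/(11/25)] = 1/6 × -0.4216 = -0.0703
  x=1: 7/12 × log_10[(7/12)/(8/25)] = 7/12 × 0.2608 = 0.1521
  x=2: 1/4 × log_10[(1/4)/(6/25)] = 1/4 × 0.0177 = 0.0044

D_KL(P||Q) = 0.0863 dits

Note: KL divergence is always non-negative and equals 0 iff P = Q.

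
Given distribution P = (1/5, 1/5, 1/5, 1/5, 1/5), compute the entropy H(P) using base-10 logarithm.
0.6990 dits

Shannon entropy is H(X) = -Σ p(x) log p(x).

For P = (1/5, 1/5, 1/5, 1/5, 1/5):
H = -1/5 × log_10(1/5) -1/5 × log_10(1/5) -1/5 × log_10(1/5) -1/5 × log_10(1/5) -1/5 × log_10(1/5)
H = 0.6990 dits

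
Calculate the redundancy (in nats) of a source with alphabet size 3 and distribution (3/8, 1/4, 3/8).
0.0164 nats

Redundancy measures how far a source is from maximum entropy:
R = H_max - H(X)

Maximum entropy for 3 symbols: H_max = log_e(3) = 1.0986 nats
Actual entropy: H(X) = 1.0822 nats
Redundancy: R = 1.0986 - 1.0822 = 0.0164 nats

This redundancy represents potential for compression: the source could be compressed by 0.0164 nats per symbol.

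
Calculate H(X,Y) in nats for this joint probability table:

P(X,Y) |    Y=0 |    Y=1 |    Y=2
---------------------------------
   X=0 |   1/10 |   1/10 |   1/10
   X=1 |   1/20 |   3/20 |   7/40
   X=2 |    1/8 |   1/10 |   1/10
2.1506 nats

Joint entropy is H(X,Y) = -Σ_{x,y} p(x,y) log p(x,y).

Summing over all non-zero entries:
H(X,Y) = -[1/10·log_e(1/10) + 1/10·log_e(1/10) + 1/10·log_e(1/10) + 1/20·log_e(1/20) + 3/20·log_e(3/20) + 7/40·log_e(7/40) + 1/8·log_e(1/8) + 1/10·log_e(1/10) + 1/10·log_e(1/10)]
H(X,Y) = 2.1506 nats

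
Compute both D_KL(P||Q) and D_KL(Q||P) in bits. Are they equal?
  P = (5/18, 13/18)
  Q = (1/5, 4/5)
D_KL(P||Q) = 0.0251, D_KL(Q||P) = 0.0233

KL divergence is not symmetric: D_KL(P||Q) ≠ D_KL(Q||P) in general.

D_KL(P||Q) = 0.0251 bits
D_KL(Q||P) = 0.0233 bits

No, they are not equal!

This asymmetry is why KL divergence is not a true distance metric.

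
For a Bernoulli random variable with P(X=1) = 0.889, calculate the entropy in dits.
0.1514 dits

The binary entropy function is:
H(p) = -p log(p) - (1-p) log(1-p)

H(0.889) = -0.889 × log_10(0.889) - 0.111 × log_10(0.111)
H(0.889) = 0.1514 dits

Note: Binary entropy is maximized at p=0.5 (H=1 bit) and minimized at p=0 or p=1 (H=0).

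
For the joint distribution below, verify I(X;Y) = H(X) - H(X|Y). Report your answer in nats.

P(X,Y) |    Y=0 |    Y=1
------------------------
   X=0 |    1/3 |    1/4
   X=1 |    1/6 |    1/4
I(X;Y) = 0.0144 nats

Mutual information has multiple equivalent forms:
- I(X;Y) = H(X) - H(X|Y)
- I(X;Y) = H(Y) - H(Y|X)
- I(X;Y) = H(X) + H(Y) - H(X,Y)

Computing all quantities:
H(X) = 0.6792, H(Y) = 0.6931, H(X,Y) = 1.3580
H(X|Y) = 0.6648, H(Y|X) = 0.6788

Verification:
H(X) - H(X|Y) = 0.6792 - 0.6648 = 0.0144
H(Y) - H(Y|X) = 0.6931 - 0.6788 = 0.0144
H(X) + H(Y) - H(X,Y) = 0.6792 + 0.6931 - 1.3580 = 0.0144

All forms give I(X;Y) = 0.0144 nats. ✓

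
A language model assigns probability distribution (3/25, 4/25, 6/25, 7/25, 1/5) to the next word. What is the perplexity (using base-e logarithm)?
4.7993

Perplexity is e^H (or exp(H) for natural log).

First, H = -Σ p log p = 1.5685 nats
Perplexity = e^1.5685 = 4.7993

Interpretation: The model's uncertainty is equivalent to choosing uniformly among 4.8 options.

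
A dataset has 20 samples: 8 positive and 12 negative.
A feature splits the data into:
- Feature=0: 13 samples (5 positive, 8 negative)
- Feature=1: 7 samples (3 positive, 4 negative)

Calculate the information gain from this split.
0.0013 bits

Information Gain = H(Y) - H(Y|Feature)

Before split:
P(positive) = 8/20 = 0.4000
H(Y) = 0.9710 bits

After split:
Feature=0: H = 0.9612 bits (weight = 13/20)
Feature=1: H = 0.9852 bits (weight = 7/20)
H(Y|Feature) = (13/20)×0.9612 + (7/20)×0.9852 = 0.9696 bits

Information Gain = 0.9710 - 0.9696 = 0.0013 bits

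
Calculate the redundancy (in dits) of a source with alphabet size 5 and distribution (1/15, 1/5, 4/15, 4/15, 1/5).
0.0348 dits

Redundancy measures how far a source is from maximum entropy:
R = H_max - H(X)

Maximum entropy for 5 symbols: H_max = log_10(5) = 0.6990 dits
Actual entropy: H(X) = 0.6641 dits
Redundancy: R = 0.6990 - 0.6641 = 0.0348 dits

This redundancy represents potential for compression: the source could be compressed by 0.0348 dits per symbol.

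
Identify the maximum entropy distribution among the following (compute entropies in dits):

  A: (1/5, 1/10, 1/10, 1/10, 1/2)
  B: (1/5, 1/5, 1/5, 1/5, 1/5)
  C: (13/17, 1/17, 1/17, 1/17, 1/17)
B

For a discrete distribution over n outcomes, entropy is maximized by the uniform distribution.

Computing entropies:
H(A) = 0.5903 dits
H(B) = 0.6990 dits
H(C) = 0.3786 dits

The uniform distribution (where all probabilities equal 1/5) achieves the maximum entropy of log_10(5) = 0.6990 dits.

Distribution B has the highest entropy.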